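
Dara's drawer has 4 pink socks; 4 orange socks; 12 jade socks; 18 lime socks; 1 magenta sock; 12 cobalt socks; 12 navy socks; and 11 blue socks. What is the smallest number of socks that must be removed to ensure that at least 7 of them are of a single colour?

By the pigeonhole principle, put each drawn sock into a box by colour. The largest draw with every box below 7 takes min(count, 6) from each colour; colours with fewer than 6 contribute all they have.
Σ min(cᵢ, 6) = 4 + 4 + 6 + 6 + 1 + 6 + 6 + 6 = 39.
Draw number 39 + 1 = 40 must push one box to 7.

40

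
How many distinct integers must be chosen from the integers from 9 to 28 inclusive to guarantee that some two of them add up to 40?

A set avoiding the sum 40 can contain at most one of each pair {x, 40−x}, plus the 4 elements whose complement lies outside the range or equal to its own complement.
The integers 9, …, 20 (12 of them) are such a set: any two sum to at least 9+10 = 19 and at most 19+20 = 39 < 40.
Any 13th integer completes one of the 8 pairs, so 13 choices force a sum of 40.

13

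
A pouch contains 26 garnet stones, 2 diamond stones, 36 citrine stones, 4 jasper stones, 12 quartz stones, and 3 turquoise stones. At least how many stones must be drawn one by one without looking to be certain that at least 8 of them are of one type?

An adversary could hand out at most 7 stones per type (diamond, jasper, turquoise run out sooner): 7 + 2 + 7 + 4 + 7 + 3 = 30 stones and still no type has 8.
By the pigeonhole principle, one more stone lands in a type already at 7, so 31 draws are enough and 30 are not.

31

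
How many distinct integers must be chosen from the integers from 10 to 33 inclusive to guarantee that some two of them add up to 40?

Two chosen integers sum to 40 exactly when both halves of some pair {x, 40−x} with 10 ≤ x ≤ 40−x ≤ 30 are chosen — 10 such pairs.
The remaining 4 elements (those with no distinct partner in range) can never complete a 40-sum, so the worst case takes all of them and one from each pair: 4 + 10 = 14.
The 15th integer has to be the second member of some pair, so 14 + 1 = 15.

15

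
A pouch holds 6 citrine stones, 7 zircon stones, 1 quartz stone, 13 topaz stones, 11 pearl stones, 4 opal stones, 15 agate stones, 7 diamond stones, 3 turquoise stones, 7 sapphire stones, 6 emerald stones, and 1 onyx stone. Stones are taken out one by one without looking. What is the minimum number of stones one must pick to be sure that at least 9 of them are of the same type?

By the pigeonhole principle, put each drawn stone into a box by type. The largest draw with every box below 9 takes min(count, 8) from each type; types with fewer than 8 contribute all they have.
Σ min(cᵢ, 8) = 6 + 7 + 1 + 8 + 8 + 4 + 8 + 7 + 3 + 7 + 6 + 1 = 66.
Draw number 66 + 1 = 67 must push one box to 9.

67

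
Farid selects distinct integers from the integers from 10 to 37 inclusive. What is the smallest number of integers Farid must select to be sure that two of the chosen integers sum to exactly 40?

Group the elements by complementary pair {x, 40−x}: {10,30}, {11,29}, {12,28}, …, giving 10 two-element pairs; the single value 20 (it cannot pair with itself since the integers are distinct); and 7 integers whose partner 40−x falls outside [10,37].
Treating each of those 18 groups as a pigeonhole, one can pick one integer per group — 18 integers — with no two summing to 40.
The 19th integer lands in an occupied pair, forcing a sum of 40.

19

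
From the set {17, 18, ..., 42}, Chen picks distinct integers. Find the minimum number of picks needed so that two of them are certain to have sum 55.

A set avoiding the sum 55 can contain at most one of each pair {x, 55−x}, plus the 4 elements whose complement lies outside the range.
The integers 28, …, 42 (15 of them) are such a set: any two sum to at least 28+29 = 57 > 55.
By the pigeonhole principle, any 16th integer completes one of the 11 pairs, so 16 choices force a sum of 55.

16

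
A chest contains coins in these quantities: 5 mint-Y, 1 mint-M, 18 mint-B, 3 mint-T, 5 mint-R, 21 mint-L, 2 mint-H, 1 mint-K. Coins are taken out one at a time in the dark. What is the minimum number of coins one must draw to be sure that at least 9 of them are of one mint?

34

An adversary could hand out at most 8 coins per mint (6 mints run out sooner): 5 + 1 + 8 + 3 + 5 + 8 + 2 + 1 = 33 coins and still no mint has 9.
One more coin lands in a mint already at 8, so 34 draws are enough and 33 are not.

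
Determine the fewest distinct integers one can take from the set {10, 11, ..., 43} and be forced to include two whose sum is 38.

Group the elements by complementary pair {x, 38−x}: {10,28}, {11,27}, {12,26}, …, giving 9 two-element pairs, the single value 19 (it cannot pair with itself since the integers are distinct), and 15 integers whose partner 38−x falls outside [10,43].
By the pigeonhole principle, treating each of those 25 groups as a pigeonhole, one can pick one integer per group — 25 integers — with no two summing to 38.
The 26th integer lands in an occupied pair, forcing a sum of 38.

26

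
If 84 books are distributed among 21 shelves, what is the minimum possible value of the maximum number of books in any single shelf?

4

By the pigeonhole principle, the 21 shelves are the holes and the 84 books are the pigeons.
If every shelf held at most 3 books, the total would be at most 21 × 3 = 63, which is less than 84.
So some shelf holds at least ⌈84/21⌉ = 4 books.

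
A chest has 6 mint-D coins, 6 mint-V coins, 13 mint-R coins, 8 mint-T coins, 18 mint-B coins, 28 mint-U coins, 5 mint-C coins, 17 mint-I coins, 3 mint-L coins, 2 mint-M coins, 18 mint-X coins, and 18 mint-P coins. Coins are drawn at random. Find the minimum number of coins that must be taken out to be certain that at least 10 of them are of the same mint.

By the pigeonhole principle, put each drawn coin into a box by mint. The largest draw with every box below 10 takes min(count, 9) from each mint; mints with fewer than 9 contribute all they have.
Σ min(cᵢ, 9) = 6 + 6 + 9 + 8 + 9 + 9 + 5 + 9 + 3 + 2 + 9 + 9 = 84.
Draw number 84 + 1 = 85 must push one box to 10.

85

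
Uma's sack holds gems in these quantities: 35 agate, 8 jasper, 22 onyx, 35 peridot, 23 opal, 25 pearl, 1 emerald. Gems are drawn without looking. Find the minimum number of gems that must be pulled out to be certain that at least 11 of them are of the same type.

An adversary could hand out at most 10 gems per type (jasper, emerald run out sooner): 10 + 8 + 10 + 10 + 10 + 10 + 1 = 59 gems and still no type has 11.
One more gem lands in a type already at 10, so 60 draws are enough and 59 are not.

60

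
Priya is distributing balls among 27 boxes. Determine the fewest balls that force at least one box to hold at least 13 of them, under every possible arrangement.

With 324 balls one could put exactly 12 in each of the 27 boxes, and no box would reach 13.
One more ball must land in a box that already has 12, giving it 13.
So 27 × 12 + 1 = 325 balls are required.

325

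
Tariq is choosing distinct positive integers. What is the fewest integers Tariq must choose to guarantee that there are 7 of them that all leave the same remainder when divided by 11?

67

By the pigeonhole principle, the 11 residue classes mod 11 are the pigeonholes.
With 66 integers one could put 6 in each residue class and have no class reach 7.
The 67th integer pushes some class to 7, so 11·6 + 1 = 67.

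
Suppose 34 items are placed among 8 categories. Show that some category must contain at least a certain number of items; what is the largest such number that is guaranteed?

The 8 categories are the holes and the 34 items are the pigeons.
If every category held at most 4 items, the total would be at most 8 × 4 = 32, which is less than 34.
So some category holds at least ⌈34/8⌉ = 5 items.

5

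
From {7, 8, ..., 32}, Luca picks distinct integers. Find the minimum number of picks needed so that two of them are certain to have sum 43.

Group the elements by complementary pair {x, 43−x}: {11,32}, {12,31}, {13,30}, …, giving 11 two-element pairs and 4 integers whose partner 43−x falls outside [7,32].
By the pigeonhole principle, treating each of those 15 groups as a pigeonhole, one can pick one integer per group — 15 integers — with no two summing to 43.
The 16th integer lands in an occupied pair, forcing a sum of 43.

16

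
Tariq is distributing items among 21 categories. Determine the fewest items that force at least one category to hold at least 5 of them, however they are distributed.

85

With 84 items one could put exactly 4 in each of the 21 categories, and no category would reach 5.
By pigeonhole, one more item must land in a category that already has 4, giving it 5.
So 21 × 4 + 1 = 85 items are required.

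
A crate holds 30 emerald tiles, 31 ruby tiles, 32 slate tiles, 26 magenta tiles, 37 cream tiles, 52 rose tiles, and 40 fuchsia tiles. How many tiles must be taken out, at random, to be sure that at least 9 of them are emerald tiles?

In the worst case for collecting emerald tiles, every non-emerald tile comes out first.
There are 31 + 32 + 26 + 37 + 52 + 40 = 218 non-emerald tiles altogether.
After those, each further tile must be emerald, so 218 + 9 = 227 draws guarantee 9 emerald tiles.

227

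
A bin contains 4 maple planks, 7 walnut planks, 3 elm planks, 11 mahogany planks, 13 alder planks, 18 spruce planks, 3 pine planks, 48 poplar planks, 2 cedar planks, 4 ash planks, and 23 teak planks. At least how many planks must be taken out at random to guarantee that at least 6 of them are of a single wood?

47

By the pigeonhole principle, the 11 woods are the holes; the planks drawn are the pigeons.
To avoid 6 of any one wood, the worst case takes at most 5 of each wood, or every plank of a wood that has fewer than 5.
That gives 4 + 5 + 3 + 5 + 5 + 5 + 3 + 5 + 2 + 4 + 5 = 46 planks with no wood reaching 6.
The next plank forces some wood to 6, so 46 + 1 = 47.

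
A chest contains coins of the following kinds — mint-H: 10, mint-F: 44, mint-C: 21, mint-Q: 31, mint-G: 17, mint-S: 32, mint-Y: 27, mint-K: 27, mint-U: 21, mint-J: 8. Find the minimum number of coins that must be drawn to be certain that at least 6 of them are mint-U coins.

In the worst case for collecting mint-U coins, every non-mint-U coin comes out first.
There are 10 + 44 + 21 + 31 + 17 + 32 + 27 + 27 + 8 = 217 non-mint-U coins altogether.
After those, each further coin must be mint-U, so 217 + 6 = 223 draws guarantee 6 mint-U coins.

223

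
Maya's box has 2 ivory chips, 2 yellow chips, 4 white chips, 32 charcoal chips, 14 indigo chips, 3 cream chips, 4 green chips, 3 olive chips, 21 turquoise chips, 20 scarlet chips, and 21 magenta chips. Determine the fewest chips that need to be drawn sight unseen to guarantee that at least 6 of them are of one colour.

44

An adversary could hand out at most 5 chips per colour (6 colours run out sooner): 2 + 2 + 4 + 5 + 5 + 3 + 4 + 3 + 5 + 5 + 5 = 43 chips and still no colour has 6.
Pigeonhole: one more chip lands in a colour already at 5, so 44 draws are enough and 43 are not.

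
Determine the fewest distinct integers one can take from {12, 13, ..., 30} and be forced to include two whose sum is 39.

A set avoiding the sum 39 can contain at most one of each pair {x, 39−x}, plus the 3 elements whose complement lies outside the range.
The integers 20, …, 30 (11 of them) are such a set: any two sum to at least 20+21 = 41 > 39.
Any 12th integer completes one of the 8 pairs, so 12 choices force a sum of 39.

12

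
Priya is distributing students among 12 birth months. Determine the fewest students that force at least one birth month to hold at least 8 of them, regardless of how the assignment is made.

85

With 84 students one could put exactly 7 in each of the 12 birth months, and no birth month would reach 8.
By the pigeonhole principle, one more student must land in a birth month that already has 7, giving it 8.
So 12 × 7 + 1 = 85 students are required.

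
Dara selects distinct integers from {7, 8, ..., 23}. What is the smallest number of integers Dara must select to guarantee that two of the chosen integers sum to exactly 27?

11

A set avoiding the sum 27 can contain at most one of each pair {x, 27−x}, plus the 3 elements whose complement lies outside the range.
The integers 14, …, 23 (10 of them) are such a set: any two sum to at least 14+15 = 29 > 27.
By pigeonhole, any 11th integer completes one of the 7 pairs, so 11 choices force a sum of 27.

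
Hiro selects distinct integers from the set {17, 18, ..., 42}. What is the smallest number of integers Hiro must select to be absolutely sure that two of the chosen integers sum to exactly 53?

Two chosen integers sum to 53 exactly when both halves of some pair {x, 53−x} with 17 ≤ x ≤ 53−x ≤ 36 are chosen — 10 such pairs.
The remaining 6 elements (those with no distinct partner in range) can never complete a 53-sum, so the worst case takes all of them and one from each pair: 6 + 10 = 16.
By pigeonhole, the 17th integer has to be the second member of some pair, so 16 + 1 = 17.

17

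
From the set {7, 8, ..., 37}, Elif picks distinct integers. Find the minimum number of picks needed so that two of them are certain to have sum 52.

21

Group the elements by complementary pair {x, 52−x}: {15,37}, {16,36}, {17,35}, …, giving 11 two-element pairs; the single value 26 (it cannot pair with itself since the integers are distinct); and 8 integers whose partner 52−x falls outside [7,37].
By pigeonhole, treating each of those 20 groups as a pigeonhole, one can pick one integer per group — 20 integers — with no two summing to 52.
The 21st integer lands in an occupied pair, forcing a sum of 52.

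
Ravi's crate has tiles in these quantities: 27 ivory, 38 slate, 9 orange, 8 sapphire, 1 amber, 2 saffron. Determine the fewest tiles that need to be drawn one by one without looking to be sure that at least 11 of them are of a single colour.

41

Pigeonhole: the 6 colours are the holes; the tiles drawn are the pigeons.
To avoid 11 of any one colour, the worst case takes at most 10 of each colour, or every tile of a colour that has fewer than 10.
That gives 10 + 10 + 9 + 8 + 1 + 2 = 40 tiles with no colour reaching 11.
The next tile forces some colour to 11, so 40 + 1 = 41.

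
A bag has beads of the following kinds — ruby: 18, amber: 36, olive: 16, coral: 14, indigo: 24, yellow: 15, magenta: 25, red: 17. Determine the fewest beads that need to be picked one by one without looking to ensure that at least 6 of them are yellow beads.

156

In the worst case for collecting yellow beads, every non-yellow bead comes out first.
There are 18 + 36 + 16 + 14 + 24 + 25 + 17 = 150 non-yellow beads altogether.
After those, each further bead must be yellow, so 150 + 6 = 156 draws guarantee 6 yellow beads.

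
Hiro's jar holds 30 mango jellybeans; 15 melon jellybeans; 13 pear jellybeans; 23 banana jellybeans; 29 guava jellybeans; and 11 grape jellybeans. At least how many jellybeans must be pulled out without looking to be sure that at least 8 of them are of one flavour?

Pigeonhole: the 6 flavours are the holes; the jellybeans drawn are the pigeons.
To avoid 8 of any one flavour, the worst case takes at most 7 of each flavour.
That gives 7 + 7 + 7 + 7 + 7 + 7 = 42 jellybeans with no flavour reaching 8.
The next jellybean forces some flavour to 8, so 42 + 1 = 43.

43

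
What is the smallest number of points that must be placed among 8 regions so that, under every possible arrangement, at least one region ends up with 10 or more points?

With 72 points one could put exactly 9 in each of the 8 regions, and no region would reach 10.
One more point must land in a region that already has 9, giving it 10.
So 8 × 9 + 1 = 73 points are required.

73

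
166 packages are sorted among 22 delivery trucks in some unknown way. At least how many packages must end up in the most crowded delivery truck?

The 22 delivery trucks are the holes and the 166 packages are the pigeons.
If every delivery truck held at most 7 packages, the total would be at most 22 × 7 = 154, which is less than 166.
So some delivery truck holds at least ⌈166/22⌉ = 8 packages.

8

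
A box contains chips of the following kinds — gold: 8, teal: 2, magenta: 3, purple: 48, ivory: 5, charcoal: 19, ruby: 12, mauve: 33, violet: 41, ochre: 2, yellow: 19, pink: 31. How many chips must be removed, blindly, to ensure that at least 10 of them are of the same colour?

Put each drawn chip into a box by colour. The largest draw with every box below 10 takes min(count, 9) from each colour; colours with fewer than 9 contribute all they have.
Σ min(cᵢ, 9) = 8 + 2 + 3 + 9 + 5 + 9 + 9 + 9 + 9 + 2 + 9 + 9 = 83.
Draw number 83 + 1 = 84 must push one box to 10.

84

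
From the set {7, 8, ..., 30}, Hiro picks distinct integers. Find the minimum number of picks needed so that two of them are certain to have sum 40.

Group the elements by complementary pair {x, 40−x}: {10,30}, {11,29}, {12,28}, …, giving 10 two-element pairs, the single value 20 (it cannot pair with itself since the integers are distinct), and 3 integers whose partner 40−x falls outside [7,30].
Treating each of those 14 groups as a pigeonhole, one can pick one integer per group — 14 integers — with no two summing to 40.
The 15th integer lands in an occupied pair, forcing a sum of 40.

15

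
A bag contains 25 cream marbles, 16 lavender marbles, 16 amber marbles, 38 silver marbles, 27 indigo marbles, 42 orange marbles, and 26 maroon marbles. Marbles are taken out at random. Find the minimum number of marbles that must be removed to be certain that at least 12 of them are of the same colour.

78

The 7 colours are the holes; the marbles drawn are the pigeons.
To avoid 12 of any one colour, the worst case takes at most 11 of each colour.
That gives 11 + 11 + 11 + 11 + 11 + 11 + 11 = 77 marbles with no colour reaching 12.
The next marble forces some colour to 12, so 77 + 1 = 78.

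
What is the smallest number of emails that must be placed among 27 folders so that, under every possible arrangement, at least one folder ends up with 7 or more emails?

163

With 162 emails one could put exactly 6 in each of the 27 folders, and no folder would reach 7.
By pigeonhole, one more email must land in a folder that already has 6, giving it 7.
So 27 × 6 + 1 = 163 emails are required.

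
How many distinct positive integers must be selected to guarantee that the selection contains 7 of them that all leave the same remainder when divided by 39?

Pigeonhole: the 39 residue classes mod 39 are the pigeonholes.
With 234 integers one could put 6 in each residue class and have no class reach 7.
The 235th integer pushes some class to 7, so 39·6 + 1 = 235.

235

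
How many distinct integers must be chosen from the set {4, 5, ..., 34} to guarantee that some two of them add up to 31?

20

Group the elements by complementary pair {x, 31−x}: {4,27}, {5,26}, {6,25}, …, giving 12 two-element pairs and 7 integers whose partner 31−x falls outside [4,34].
Pigeonhole: treating each of those 19 groups as a pigeonhole, one can pick one integer per group — 19 integers — with no two summing to 31.
The 20th integer lands in an occupied pair, forcing a sum of 31.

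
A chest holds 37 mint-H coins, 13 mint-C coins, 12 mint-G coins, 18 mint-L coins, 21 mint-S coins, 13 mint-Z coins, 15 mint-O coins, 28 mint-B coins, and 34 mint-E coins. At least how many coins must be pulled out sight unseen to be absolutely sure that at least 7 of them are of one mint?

An adversary could hand out at most 6 coins per mint: 6 + 6 + 6 + 6 + 6 + 6 + 6 + 6 + 6 = 54 coins and still no mint has 7.
By pigeonhole, one more coin lands in a mint already at 6, so 55 draws are enough and 54 are not.

55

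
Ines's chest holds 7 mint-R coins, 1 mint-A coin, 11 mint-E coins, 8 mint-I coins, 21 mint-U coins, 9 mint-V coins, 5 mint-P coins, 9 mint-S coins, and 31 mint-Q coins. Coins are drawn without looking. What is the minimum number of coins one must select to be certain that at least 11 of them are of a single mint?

An adversary could hand out at most 10 coins per mint (6 mints run out sooner): 7 + 1 + 10 + 8 + 10 + 9 + 5 + 9 + 10 = 69 coins and still no mint has 11.
One more coin lands in a mint already at 10, so 70 draws are enough and 69 are not.

70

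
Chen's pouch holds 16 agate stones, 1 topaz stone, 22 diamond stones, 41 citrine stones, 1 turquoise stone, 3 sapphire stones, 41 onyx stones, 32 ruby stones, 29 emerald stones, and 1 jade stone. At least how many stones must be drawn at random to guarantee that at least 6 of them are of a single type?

37

Put each drawn stone into a box by type. The largest draw with every box below 6 takes min(count, 5) from each type; types with fewer than 5 contribute all they have.
Σ min(cᵢ, 5) = 5 + 1 + 5 + 5 + 1 + 3 + 5 + 5 + 5 + 1 = 36.
Draw number 36 + 1 = 37 must push one box to 6.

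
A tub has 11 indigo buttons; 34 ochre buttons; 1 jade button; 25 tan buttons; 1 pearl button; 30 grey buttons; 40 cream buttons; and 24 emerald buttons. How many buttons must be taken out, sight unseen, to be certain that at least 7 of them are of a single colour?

39

Put each drawn button into a box by colour. The largest draw with every box below 7 takes min(count, 6) from each colour; colours with fewer than 6 contribute all they have.
Σ min(cᵢ, 6) = 6 + 6 + 1 + 6 + 1 + 6 + 6 + 6 = 38.
Draw number 38 + 1 = 39 must push one box to 7.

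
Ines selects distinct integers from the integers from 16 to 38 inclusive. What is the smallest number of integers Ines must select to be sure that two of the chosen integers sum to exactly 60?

16

Group the elements by complementary pair {x, 60−x}: {22,38}, {23,37}, {24,36}, …, giving 8 two-element pairs, the single value 30 (it cannot pair with itself since the integers are distinct), and 6 integers whose partner 60−x falls outside [16,38].
By the pigeonhole principle, treating each of those 15 groups as a pigeonhole, one can pick one integer per group — 15 integers — with no two summing to 60.
The 16th integer lands in an occupied pair, forcing a sum of 60.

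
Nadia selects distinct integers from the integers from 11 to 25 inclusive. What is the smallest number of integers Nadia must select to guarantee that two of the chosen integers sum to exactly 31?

11

Group the elements by complementary pair {x, 31−x}: {11,20}, {12,19}, {13,18}, …, giving 5 two-element pairs and 5 integers whose partner 31−x falls outside [11,25].
By pigeonhole, treating each of those 10 groups as a pigeonhole, one can pick one integer per group — 10 integers — with no two summing to 31.
The 11th integer lands in an occupied pair, forcing a sum of 31.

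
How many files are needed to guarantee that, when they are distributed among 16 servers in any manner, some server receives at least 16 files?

With 240 files one could put exactly 15 in each of the 16 servers, and no server would reach 16.
By pigeonhole, one more file must land in a server that already has 15, giving it 16.
So 16 × 15 + 1 = 241 files are required.

241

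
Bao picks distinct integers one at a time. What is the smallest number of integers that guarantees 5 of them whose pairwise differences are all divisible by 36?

Integers whose pairwise differences are multiples of 36 are exactly those sharing a remainder mod 36. By the pigeonhole principle, the 36 residue classes mod 36 are the pigeonholes.
With 144 integers one could put 4 in each residue class and have no class reach 5.
The 145th integer pushes some class to 5, so 36·4 + 1 = 145.

145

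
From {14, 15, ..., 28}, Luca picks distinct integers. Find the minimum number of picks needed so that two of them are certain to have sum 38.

A set avoiding the sum 38 can contain at most one of each pair {x, 38−x}, plus the 5 elements whose complement lies outside the range or equal to its own complement.
The integers 19, …, 28 (10 of them) are such a set: any two sum to at least 19+20 = 39 > 38.
By the pigeonhole principle, any 11th integer completes one of the 5 pairs, so 11 choices force a sum of 38.

11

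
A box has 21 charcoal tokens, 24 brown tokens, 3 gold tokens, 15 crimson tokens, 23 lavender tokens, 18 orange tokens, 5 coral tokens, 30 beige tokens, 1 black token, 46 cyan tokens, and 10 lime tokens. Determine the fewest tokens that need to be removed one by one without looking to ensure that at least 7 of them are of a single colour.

An adversary could hand out at most 6 tokens per colour (gold, coral, black run out sooner): 6 + 6 + 3 + 6 + 6 + 6 + 5 + 6 + 1 + 6 + 6 = 57 tokens and still no colour has 7.
One more token lands in a colour already at 6, so 58 draws are enough and 57 are not.

58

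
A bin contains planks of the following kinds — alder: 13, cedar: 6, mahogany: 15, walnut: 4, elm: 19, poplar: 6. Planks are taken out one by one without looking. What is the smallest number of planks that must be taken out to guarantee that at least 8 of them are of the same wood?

Pigeonhole: the 6 woods are the holes; the planks drawn are the pigeons.
To avoid 8 of any one wood, the worst case takes at most 7 of each wood, or every plank of a wood that has fewer than 7.
That gives 7 + 6 + 7 + 4 + 7 + 6 = 37 planks with no wood reaching 8.
The next plank forces some wood to 8, so 37 + 1 = 38.

38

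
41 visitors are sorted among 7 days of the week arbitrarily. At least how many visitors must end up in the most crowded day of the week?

The 7 days of the week are the holes and the 41 visitors are the pigeons.
If every day of the week held at most 5 visitors, the total would be at most 7 × 5 = 35, which is less than 41.
So some day of the week holds at least ⌈41/7⌉ = 6 visitors.

6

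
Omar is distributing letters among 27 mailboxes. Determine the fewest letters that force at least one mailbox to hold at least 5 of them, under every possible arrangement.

109

With 108 letters one could put exactly 4 in each of the 27 mailboxes, and no mailbox would reach 5.
By pigeonhole, one more letter must land in a mailbox that already has 4, giving it 5.
So 27 × 4 + 1 = 109 letters are required.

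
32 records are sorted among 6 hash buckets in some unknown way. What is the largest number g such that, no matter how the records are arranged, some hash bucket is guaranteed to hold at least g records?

6

Pigeonhole: the 6 hash buckets are the holes and the 32 records are the pigeons.
If every hash bucket held at most 5 records, the total would be at most 6 × 5 = 30, which is less than 32.
So some hash bucket holds at least ⌈32/6⌉ = 6 records.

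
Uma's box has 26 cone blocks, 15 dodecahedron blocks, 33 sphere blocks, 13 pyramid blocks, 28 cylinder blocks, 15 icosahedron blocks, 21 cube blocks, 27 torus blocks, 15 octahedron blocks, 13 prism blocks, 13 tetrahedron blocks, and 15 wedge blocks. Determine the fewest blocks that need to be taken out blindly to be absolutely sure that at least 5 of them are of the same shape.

49

Put each drawn block into a box by shape. The largest draw with every box below 5 takes min(count, 4) from each shape.
Σ min(cᵢ, 4) = 4 + 4 + 4 + 4 + 4 + 4 + 4 + 4 + 4 + 4 + 4 + 4 = 48.
Draw number 48 + 1 = 49 must push one box to 5.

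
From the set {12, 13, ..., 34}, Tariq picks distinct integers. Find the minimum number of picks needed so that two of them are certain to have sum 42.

A set avoiding the sum 42 can contain at most one of each pair {x, 42−x}, plus the 5 elements whose complement lies outside the range or equal to its own complement.
The integers 21, …, 34 (14 of them) are such a set: any two sum to at least 21+22 = 43 > 42.
By pigeonhole, any 15th integer completes one of the 9 pairs, so 15 choices force a sum of 42.

15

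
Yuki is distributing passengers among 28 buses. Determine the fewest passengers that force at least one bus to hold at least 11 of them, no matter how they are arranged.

With 280 passengers one could put exactly 10 in each of the 28 buses, and no bus would reach 11.
One more passenger must land in a bus that already has 10, giving it 11.
So 28 × 10 + 1 = 281 passengers are required.

281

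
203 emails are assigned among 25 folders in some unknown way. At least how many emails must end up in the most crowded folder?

9

By the pigeonhole principle, the 25 folders are the holes and the 203 emails are the pigeons.
If every folder held at most 8 emails, the total would be at most 25 × 8 = 200, which is less than 203.
So some folder holds at least ⌈203/25⌉ = 9 emails.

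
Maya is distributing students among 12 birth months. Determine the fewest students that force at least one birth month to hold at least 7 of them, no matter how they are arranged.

73

With 72 students one could put exactly 6 in each of the 12 birth months, and no birth month would reach 7.
One more student must land in a birth month that already has 6, giving it 7.
So 12 × 6 + 1 = 73 students are required.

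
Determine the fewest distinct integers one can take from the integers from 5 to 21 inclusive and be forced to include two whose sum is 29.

11

A set avoiding the sum 29 can contain at most one of each pair {x, 29−x}, plus the 3 elements whose complement lies outside the range.
The integers 5, …, 14 (10 of them) are such a set: any two sum to at least 5+6 = 11 and at most 13+14 = 27 < 29.
By the pigeonhole principle, any 11th integer completes one of the 7 pairs, so 11 choices force a sum of 29.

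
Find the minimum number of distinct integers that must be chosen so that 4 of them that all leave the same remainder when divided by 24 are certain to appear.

Pigeonhole: the 24 residue classes mod 24 are the pigeonholes.
With 72 integers one could put 3 in each residue class and have no class reach 4.
The 73rd integer pushes some class to 4, so 24·3 + 1 = 73.

73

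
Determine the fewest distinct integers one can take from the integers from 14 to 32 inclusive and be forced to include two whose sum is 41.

Group the elements by complementary pair {x, 41−x}: {14,27}, {15,26}, {16,25}, …, giving 7 two-element pairs and 5 integers whose partner 41−x falls outside [14,32].
Treating each of those 12 groups as a pigeonhole, one can pick one integer per group — 12 integers — with no two summing to 41.
The 13th integer lands in an occupied pair, forcing a sum of 41.

13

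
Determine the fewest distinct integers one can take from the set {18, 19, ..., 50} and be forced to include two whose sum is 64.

Group the elements by complementary pair {x, 64−x}: {18,46}, {19,45}, {20,44}, …, giving 14 two-element pairs, the single value 32 (it cannot pair with itself since the integers are distinct), and 4 integers whose partner 64−x falls outside [18,50].
Treating each of those 19 groups as a pigeonhole, one can pick one integer per group — 19 integers — with no two summing to 64.
The 20th integer lands in an occupied pair, forcing a sum of 64.

20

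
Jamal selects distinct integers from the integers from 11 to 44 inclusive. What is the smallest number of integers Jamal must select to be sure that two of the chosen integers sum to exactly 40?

A set avoiding the sum 40 can contain at most one of each pair {x, 40−x}, plus the 16 elements whose complement lies outside the range or equal to its own complement.
The integers 20, …, 44 (25 of them) are such a set: any two sum to at least 20+21 = 41 > 40.
By the pigeonhole principle, any 26th integer completes one of the 9 pairs, so 26 choices force a sum of 40.

26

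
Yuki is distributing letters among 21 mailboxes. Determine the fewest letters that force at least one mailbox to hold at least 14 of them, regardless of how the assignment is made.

With 273 letters one could put exactly 13 in each of the 21 mailboxes, and no mailbox would reach 14.
By pigeonhole, one more letter must land in a mailbox that already has 13, giving it 14.
So 21 × 13 + 1 = 274 letters are required.

274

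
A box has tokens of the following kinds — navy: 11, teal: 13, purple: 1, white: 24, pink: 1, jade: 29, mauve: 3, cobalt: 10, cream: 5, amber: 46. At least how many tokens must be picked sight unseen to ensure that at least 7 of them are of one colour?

47

By pigeonhole, put each drawn token into a box by colour. The largest draw with every box below 7 takes min(count, 6) from each colour; colours with fewer than 6 contribute all they have.
Σ min(cᵢ, 6) = 6 + 6 + 1 + 6 + 1 + 6 + 3 + 6 + 5 + 6 = 46.
Draw number 46 + 1 = 47 must push one box to 7.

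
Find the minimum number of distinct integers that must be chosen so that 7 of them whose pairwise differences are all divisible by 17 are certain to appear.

Integers whose pairwise differences are multiples of 17 are exactly those sharing a remainder mod 17. By the pigeonhole principle, the 17 residue classes mod 17 are the pigeonholes.
With 102 integers one could put 6 in each residue class and have no class reach 7.
The 103rd integer pushes some class to 7, so 17·6 + 1 = 103.

103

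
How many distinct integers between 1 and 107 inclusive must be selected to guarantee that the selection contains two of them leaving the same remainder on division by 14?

The 14 residue classes mod 14 are the pigeonholes.
With 14 integers one could put 1 in each residue class and have no class reach 2.
The 15th integer pushes some class to 2, so 14·1 + 1 = 15.

15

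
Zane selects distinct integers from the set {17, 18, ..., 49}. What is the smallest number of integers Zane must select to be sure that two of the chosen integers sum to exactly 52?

25

Two chosen integers sum to 52 exactly when both halves of some pair {x, 52−x} with 17 ≤ x ≤ 52−x ≤ 35 are chosen — 9 such pairs.
The remaining 15 elements (those with no distinct partner in range) can never complete a 52-sum, so the worst case takes all of them and one from each pair: 15 + 9 = 24.
By the pigeonhole principle, the 25th integer has to be the second member of some pair, so 24 + 1 = 25.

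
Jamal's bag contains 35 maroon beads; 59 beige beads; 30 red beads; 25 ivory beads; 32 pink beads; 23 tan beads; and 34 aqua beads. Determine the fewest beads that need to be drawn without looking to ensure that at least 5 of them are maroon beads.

In the worst case for collecting maroon beads, every non-maroon bead comes out first.
There are 59 + 30 + 25 + 32 + 23 + 34 = 203 non-maroon beads altogether.
After those, each further bead must be maroon, so 203 + 5 = 208 draws guarantee 5 maroon beads.

208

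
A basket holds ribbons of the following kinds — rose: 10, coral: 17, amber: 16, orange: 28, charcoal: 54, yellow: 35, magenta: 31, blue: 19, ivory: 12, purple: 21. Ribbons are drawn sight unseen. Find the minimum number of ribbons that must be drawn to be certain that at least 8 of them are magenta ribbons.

In the worst case for collecting magenta ribbons, every non-magenta ribbon comes out first.
There are 10 + 17 + 16 + 28 + 54 + 35 + 19 + 12 + 21 = 212 non-magenta ribbons altogether.
After those, each further ribbon must be magenta, so 212 + 8 = 220 draws guarantee 8 magenta ribbons.

220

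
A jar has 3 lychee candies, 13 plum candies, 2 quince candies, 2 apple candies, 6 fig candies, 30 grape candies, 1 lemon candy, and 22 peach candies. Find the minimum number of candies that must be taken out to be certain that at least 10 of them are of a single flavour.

An adversary could hand out at most 9 candies per flavour (5 flavours run out sooner): 3 + 9 + 2 + 2 + 6 + 9 + 1 + 9 = 41 candies and still no flavour has 10.
One more candy lands in a flavour already at 9, so 42 draws are enough and 41 are not.

42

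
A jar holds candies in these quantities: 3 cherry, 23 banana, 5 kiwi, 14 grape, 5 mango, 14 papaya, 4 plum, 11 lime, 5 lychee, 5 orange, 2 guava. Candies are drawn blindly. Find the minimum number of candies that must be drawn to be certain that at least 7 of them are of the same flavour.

An adversary could hand out at most 6 candies per flavour (7 flavours run out sooner): 3 + 6 + 5 + 6 + 5 + 6 + 4 + 6 + 5 + 5 + 2 = 53 candies and still no flavour has 7.
One more candy lands in a flavour already at 6, so 54 draws are enough and 53 are not.

54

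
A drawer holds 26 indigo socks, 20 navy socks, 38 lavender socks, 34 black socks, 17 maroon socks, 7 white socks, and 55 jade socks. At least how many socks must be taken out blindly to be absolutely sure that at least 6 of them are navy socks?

In the worst case for collecting navy socks, every non-navy sock comes out first.
There are 26 + 38 + 34 + 17 + 7 + 55 = 177 non-navy socks altogether.
After those, each further sock must be navy, so 177 + 6 = 183 draws guarantee 6 navy socks.

183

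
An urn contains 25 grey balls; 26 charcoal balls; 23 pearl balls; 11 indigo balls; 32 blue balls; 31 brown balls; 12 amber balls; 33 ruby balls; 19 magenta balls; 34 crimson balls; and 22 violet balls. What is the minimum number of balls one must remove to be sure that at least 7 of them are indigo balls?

264

In the worst case for collecting indigo balls, every non-indigo ball comes out first.
There are 25 + 26 + 23 + 32 + 31 + 12 + 33 + 19 + 34 + 22 = 257 non-indigo balls altogether.
After those, each further ball must be indigo, so 257 + 7 = 264 draws guarantee 7 indigo balls.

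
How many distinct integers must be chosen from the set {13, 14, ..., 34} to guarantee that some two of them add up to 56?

Two chosen integers sum to 56 exactly when both halves of some pair {x, 56−x} with 22 ≤ x ≤ 56−x ≤ 34 are chosen — 6 such pairs.
The remaining 10 elements (those with no distinct partner in range) can never complete a 56-sum, so the worst case takes all of them and one from each pair: 10 + 6 = 16.
The 17th integer has to be the second member of some pair, so 16 + 1 = 17.

17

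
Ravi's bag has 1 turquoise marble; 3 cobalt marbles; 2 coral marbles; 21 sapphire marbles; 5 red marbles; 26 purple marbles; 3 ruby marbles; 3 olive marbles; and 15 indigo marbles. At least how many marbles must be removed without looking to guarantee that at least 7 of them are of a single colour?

By the pigeonhole principle, put each drawn marble into a box by colour. The largest draw with every box below 7 takes min(count, 6) from each colour; colours with fewer than 6 contribute all they have.
Σ min(cᵢ, 6) = 1 + 3 + 2 + 6 + 5 + 6 + 3 + 3 + 6 = 35.
Draw number 35 + 1 = 36 must push one box to 7.

36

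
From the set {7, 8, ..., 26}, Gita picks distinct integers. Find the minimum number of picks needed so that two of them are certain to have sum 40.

15

A set avoiding the sum 40 can contain at most one of each pair {x, 40−x}, plus the 8 elements whose complement lies outside the range or equal to its own complement.
The integers 7, …, 20 (14 of them) are such a set: any two sum to at least 7+8 = 15 and at most 19+20 = 39 < 40.
Any 15th integer completes one of the 6 pairs, so 15 choices force a sum of 40.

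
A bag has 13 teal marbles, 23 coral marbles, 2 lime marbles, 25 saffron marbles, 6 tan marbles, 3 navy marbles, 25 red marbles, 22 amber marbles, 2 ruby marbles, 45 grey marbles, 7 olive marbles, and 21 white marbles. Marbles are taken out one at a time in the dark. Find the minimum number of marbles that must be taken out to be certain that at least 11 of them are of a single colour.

An adversary could hand out at most 10 marbles per colour (5 colours run out sooner): 10 + 10 + 2 + 10 + 6 + 3 + 10 + 10 + 2 + 10 + 7 + 10 = 90 marbles and still no colour has 11.
Pigeonhole: one more marble lands in a colour already at 10, so 91 draws are enough and 90 are not.

91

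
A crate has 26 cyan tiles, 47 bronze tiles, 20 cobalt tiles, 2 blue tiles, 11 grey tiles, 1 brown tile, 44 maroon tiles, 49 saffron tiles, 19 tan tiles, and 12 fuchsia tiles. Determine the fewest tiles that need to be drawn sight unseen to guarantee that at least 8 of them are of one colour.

60

The 10 colours are the holes; the tiles drawn are the pigeons.
To avoid 8 of any one colour, the worst case takes at most 7 of each colour, or every tile of a colour that has fewer than 7.
That gives 7 + 7 + 7 + 2 + 7 + 1 + 7 + 7 + 7 + 7 = 59 tiles with no colour reaching 8.
The next tile forces some colour to 8, so 59 + 1 = 60.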